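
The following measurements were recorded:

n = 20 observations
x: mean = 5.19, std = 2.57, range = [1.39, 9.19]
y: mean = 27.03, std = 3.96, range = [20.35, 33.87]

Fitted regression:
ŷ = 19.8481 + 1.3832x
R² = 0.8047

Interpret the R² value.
R² = 0.8047 means 80.47% of the variation in y is explained by the linear relationship with x. This indicates a strong fit.

The coefficient of determination R² is the fraction of the total variation in y that the fitted line accounts for.

Here R² = 0.8047:
- Explained: 80.47% of the variation in y
- Unexplained (residual): 100% − 80.47% = 19.53%
- Rule of thumb (below 0.3 weak; 0.3 to below 0.7 moderate; 0.7 and above strong) → strong

Note: R² says nothing about causation, and a high R² does not by itself mean the linear form is appropriate — check the residuals.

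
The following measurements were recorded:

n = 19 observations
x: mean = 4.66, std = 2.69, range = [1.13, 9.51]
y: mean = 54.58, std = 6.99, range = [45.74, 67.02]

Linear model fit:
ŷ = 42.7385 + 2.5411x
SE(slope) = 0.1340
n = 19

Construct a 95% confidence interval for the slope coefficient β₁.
The 95% CI for β₁ is (2.2584, 2.8238)

Confidence interval for the slope:

The 95% CI for β₁ is: β̂₁ ± t*(α/2, n-2) × SE(β̂₁)

Step 1: Find critical t-value
- Confidence level = 0.95
- Degrees of freedom = n - 2 = 19 - 2 = 17
- t*(α/2, 17) = 2.1098

Step 2: Calculate margin of error
Margin = 2.1098 × 0.1340 = 0.2827

Step 3: Construct interval
CI = 2.5411 ± 0.2827
CI = (2.2584, 2.8238)

Interpretation: each one-unit increase in x is associated with a change in mean y of between 2.2584 and 2.8238, with 95% confidence.
The interval does not include 0, suggesting a significant linear relationship.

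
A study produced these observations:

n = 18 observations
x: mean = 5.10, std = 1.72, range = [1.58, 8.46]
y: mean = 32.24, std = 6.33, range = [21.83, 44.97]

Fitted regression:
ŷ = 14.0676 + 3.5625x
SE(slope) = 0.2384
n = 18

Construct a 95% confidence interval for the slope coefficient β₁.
The 95% CI for β₁ is (3.0571, 4.0679)

Confidence interval for the slope:

The 95% CI for β₁ is: β̂₁ ± t*(α/2, n-2) × SE(β̂₁)

Step 1: Find critical t-value
- Confidence level = 0.95
- Degrees of freedom = n - 2 = 18 - 2 = 16
- t*(α/2, 16) = 2.1199

Step 2: Calculate margin of error
Margin = 2.1199 × 0.2384 = 0.5054

Step 3: Construct interval
CI = 3.5625 ± 0.5054
CI = (3.0571, 4.0679)

Interpretation: intervals built this way capture the true β₁ in 95% of repeated samples; here the plausible range for the per-unit effect of x on y is 3.0571 to 4.0679.
Since 0 is outside the interval, a two-sided test at α = 0.05 would reject H₀: β₁ = 0.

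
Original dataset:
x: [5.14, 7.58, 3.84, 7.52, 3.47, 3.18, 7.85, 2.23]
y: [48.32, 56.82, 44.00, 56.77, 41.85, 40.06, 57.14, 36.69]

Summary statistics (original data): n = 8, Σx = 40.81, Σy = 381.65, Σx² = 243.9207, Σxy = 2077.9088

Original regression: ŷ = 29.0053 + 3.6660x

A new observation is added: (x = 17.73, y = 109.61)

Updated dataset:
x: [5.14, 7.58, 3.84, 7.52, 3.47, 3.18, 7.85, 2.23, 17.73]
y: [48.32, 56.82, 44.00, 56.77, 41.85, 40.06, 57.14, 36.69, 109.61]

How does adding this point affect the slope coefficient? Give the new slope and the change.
New slope β₁ = 4.6530 versus 3.6660 before: a change of +0.9870 (+26.9%).

The new point has HIGH LEVERAGE: x = 17.73 is far from the original mean x̄ = 40.81/8 ≈ 5.10 (original range [2.23, 7.85]).

Step 1: Update the sums with the new point (n goes from 8 to 9)
Σx  = 40.81 + 17.73 = 58.54
Σy  = 381.65 + 109.61 = 491.26
Σx² = 243.9207 + 17.73² = 243.9207 + 314.3529 = 558.2736
Σxy = 2077.9088 + 17.73×109.61 = 2077.9088 + 1943.3853 = 4021.2941

Step 2: Recompute the slope with b₁ = (nΣxy − ΣxΣy) / (nΣx² − (Σx)²)
Numerator   = 9×4021.2941 − 58.54×491.26 = 36191.6469 − 28758.3604 = 7433.2865
Denominator = 9×558.2736 − 58.54² = 5024.4624 − 3426.9316 = 1597.5308
b₁(new) = 7433.2865 / 1597.5308 = 4.6530

(Same formula on the original sums: (8×2077.9088 − 40.81×381.65) / (8×243.9207 − 40.81²) = 1048.1339 / 285.9095 = 3.6660, matching the given fit.)

Step 3: Change in slope
Δβ₁ = 4.6530 − 3.6660 = +0.9870
Relative change = +0.9870 / 3.6660 × 100% = +26.9%
→ the slope increases when the point is added.

A high-leverage point only changes the slope if it is off the original line; here y = 109.61 is above the original trend, so the slope increases.
In practice: check such a point for data-entry or measurement error.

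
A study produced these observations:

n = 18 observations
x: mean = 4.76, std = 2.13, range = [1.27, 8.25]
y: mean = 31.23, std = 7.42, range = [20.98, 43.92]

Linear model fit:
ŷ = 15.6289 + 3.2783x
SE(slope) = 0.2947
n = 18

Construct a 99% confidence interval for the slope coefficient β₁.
The 99% CI for β₁ is (2.4175, 4.1391)

Confidence interval for the slope:

The 99% CI for β₁ is: β̂₁ ± t*(α/2, n-2) × SE(β̂₁)

Step 1: Find critical t-value
- Confidence level = 0.99
- Degrees of freedom = n - 2 = 18 - 2 = 16
- t*(α/2, 16) = 2.9208

Step 2: Calculate margin of error
Margin = 2.9208 × 0.2947 = 0.8608

Step 3: Construct interval
CI = 3.2783 ± 0.8608
CI = (2.4175, 4.1391)

Interpretation: intervals built this way capture the true β₁ in 99% of repeated samples; here the plausible range for the per-unit effect of x on y is 2.4175 to 4.1391.
Since 0 is outside the interval, a two-sided test at α = 0.01 would reject H₀: β₁ = 0.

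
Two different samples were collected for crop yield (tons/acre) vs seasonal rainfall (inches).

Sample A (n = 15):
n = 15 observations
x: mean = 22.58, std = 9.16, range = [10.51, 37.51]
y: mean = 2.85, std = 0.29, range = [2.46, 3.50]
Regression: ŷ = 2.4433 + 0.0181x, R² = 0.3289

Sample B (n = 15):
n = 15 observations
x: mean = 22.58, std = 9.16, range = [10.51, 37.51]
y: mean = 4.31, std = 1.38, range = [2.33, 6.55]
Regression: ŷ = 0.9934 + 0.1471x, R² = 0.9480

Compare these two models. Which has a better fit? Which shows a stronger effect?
Model B has the better fit (R² = 0.9480 vs 0.3289). Model B shows the stronger effect (|β₁| = 0.1471 vs 0.0181).

Model Comparison:

Which explains more variance? (R²)
- Model A: R² = 0.3289 → 32.89% of variance in crop yield explained
- Model B: R² = 0.9480 → 94.80% of variance in crop yield explained
- 0.9480 > 0.3289 → Model B has the better fit

Which has the larger per-inch effect? (|β₁|)
- Model A: β₁ = 0.0181 → predicted crop yield rises 0.0181 tons/acre per additional inch of rainfall
- Model B: β₁ = 0.1471 → predicted crop yield rises 0.1471 tons/acre per additional inch of rainfall
- |0.0181| < |0.1471| → Model B shows the stronger marginal effect

Note: A steeper slope doesn't make a better model if the scatter around the line is large.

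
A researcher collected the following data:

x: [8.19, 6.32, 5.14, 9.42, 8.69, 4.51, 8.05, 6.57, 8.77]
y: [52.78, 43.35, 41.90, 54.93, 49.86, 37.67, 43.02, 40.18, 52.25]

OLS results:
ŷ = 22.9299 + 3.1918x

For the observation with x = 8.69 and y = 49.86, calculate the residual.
Residual = -0.8066

The residual is the difference between the actual value and the predicted value:

Residual = y - ŷ

Step 1: Calculate predicted value
ŷ = 22.9299 + 3.1918 × 8.69
ŷ = 50.6666

Step 2: Calculate residual
Residual = 49.86 - 50.6666
Residual = -0.8066

Interpretation: the model overestimates the actual value by 0.8066 at this point (negative residual → observation lies below the fitted line).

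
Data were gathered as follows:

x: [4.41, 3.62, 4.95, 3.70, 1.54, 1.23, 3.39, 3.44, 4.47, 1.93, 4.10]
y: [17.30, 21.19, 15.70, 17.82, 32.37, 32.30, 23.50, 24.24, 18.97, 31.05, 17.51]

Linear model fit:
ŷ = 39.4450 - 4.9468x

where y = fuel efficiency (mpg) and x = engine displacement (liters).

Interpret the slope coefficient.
For each additional liter of engine displacement, predicted fuel efficiency decreases by approximately 4.9468 mpg.

β₁ = -4.9468 is the change in predicted fuel efficiency (mpg) per additional liter of engine displacement.

Interpretation:
- Engine displacement up by 1 liter → predicted fuel efficiency decreases by 4.9468 mpg
- This is a linear approximation: the same per-unit change is assumed across the whole observed x range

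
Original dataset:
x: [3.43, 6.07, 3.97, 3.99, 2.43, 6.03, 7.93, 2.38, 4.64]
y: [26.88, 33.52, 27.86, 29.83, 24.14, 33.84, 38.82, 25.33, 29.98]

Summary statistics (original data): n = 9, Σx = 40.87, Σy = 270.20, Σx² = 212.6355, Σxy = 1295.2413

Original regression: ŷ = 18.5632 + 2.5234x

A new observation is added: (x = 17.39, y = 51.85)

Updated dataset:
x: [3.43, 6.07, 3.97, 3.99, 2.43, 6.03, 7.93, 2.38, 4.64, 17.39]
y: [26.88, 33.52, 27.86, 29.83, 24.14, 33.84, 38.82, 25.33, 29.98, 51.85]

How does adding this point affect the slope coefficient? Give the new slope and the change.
New slope β₁ = 1.8258 versus 2.5234 before: a change of -0.6976 (-27.6%).

x = 17.39 lies well outside the original x-range [2.38, 7.93] (x̄ ≈ 4.54), so this observation has high leverage and can move the slope substantially.

Step 1: Update the sums with the new point (n goes from 9 to 10)
Σx  = 40.87 + 17.39 = 58.26
Σy  = 270.20 + 51.85 = 322.05
Σx² = 212.6355 + 17.39² = 212.6355 + 302.4121 = 515.0476
Σxy = 1295.2413 + 17.39×51.85 = 1295.2413 + 901.6715 = 2196.9128

Step 2: Recompute the slope with b₁ = (nΣxy − ΣxΣy) / (nΣx² − (Σx)²)
Numerator   = 10×2196.9128 − 58.26×322.05 = 21969.1280 − 18762.6330 = 3206.4950
Denominator = 10×515.0476 − 58.26² = 5150.4760 − 3394.2276 = 1756.2484
b₁(new) = 3206.4950 / 1756.2484 = 1.8258

(Same formula on the original sums: (9×1295.2413 − 40.87×270.20) / (9×212.6355 − 40.87²) = 614.0977 / 243.3626 = 2.5234, matching the given fit.)

Step 3: Change in slope
Δβ₁ = 1.8258 − 2.5234 = -0.6976
Relative change = -0.6976 / 2.5234 × 100% = -27.6%
→ the slope decreases when the point is added.

Because the point sits below the extension of the original line at a high-leverage x, it tilts the fit down.
In practice: examine leverage (hᵢ) and Cook's distance rather than deleting it automatically; check such a point for data-entry or measurement error.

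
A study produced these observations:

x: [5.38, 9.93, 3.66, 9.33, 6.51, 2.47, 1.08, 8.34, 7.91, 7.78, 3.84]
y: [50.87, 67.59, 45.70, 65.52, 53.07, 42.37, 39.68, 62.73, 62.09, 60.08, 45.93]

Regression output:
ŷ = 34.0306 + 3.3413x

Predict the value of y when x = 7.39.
ŷ = 58.7228

Plug x = 7.39 into the fitted line:

ŷ = 34.0306 + 3.3413 × 7.39
ŷ = 34.0306 + 24.6922
ŷ = 58.7228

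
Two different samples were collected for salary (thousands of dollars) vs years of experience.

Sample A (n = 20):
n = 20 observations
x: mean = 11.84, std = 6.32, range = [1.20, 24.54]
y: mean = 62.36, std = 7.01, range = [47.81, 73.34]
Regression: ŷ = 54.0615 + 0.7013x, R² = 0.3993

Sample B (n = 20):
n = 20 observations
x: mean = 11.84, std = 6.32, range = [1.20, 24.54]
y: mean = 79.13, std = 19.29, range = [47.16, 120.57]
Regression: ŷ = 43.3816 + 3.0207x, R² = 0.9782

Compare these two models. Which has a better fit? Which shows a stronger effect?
Model B has the better fit (R² = 0.9782 vs 0.3993). Model B shows the stronger effect (|β₁| = 3.0207 vs 0.7013).

Model Comparison:

Which explains more variance? (R²)
- Model A: R² = 0.3993 → 39.93% of variance in salary explained
- Model B: R² = 0.9782 → 97.82% of variance in salary explained
- 0.9782 > 0.3993 → Model B has the better fit

Effect size (slope magnitude):
- Model A: β₁ = 0.7013 → predicted salary rises 0.7013 thousand dollars per additional year of experience
- Model B: β₁ = 3.0207 → predicted salary rises 3.0207 thousand dollars per additional year of experience
- |0.7013| < |3.0207| → Model B shows the stronger marginal effect

Notes:
- R² measures how tightly points cluster around the line; β₁ measures how steep the line is — they answer different questions.
- A better fit (higher R²) doesn't necessarily mean a more important relationship.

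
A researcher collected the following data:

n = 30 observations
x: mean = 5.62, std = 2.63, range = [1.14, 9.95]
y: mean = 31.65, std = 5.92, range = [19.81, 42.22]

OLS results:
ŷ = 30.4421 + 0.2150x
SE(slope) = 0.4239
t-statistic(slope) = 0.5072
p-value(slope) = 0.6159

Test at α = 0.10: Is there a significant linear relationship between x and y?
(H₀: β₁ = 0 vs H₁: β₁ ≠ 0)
Since p-value = 0.6159 ≥ α = 0.10, fail to reject H₀ — the slope is not significantly different from 0.

Hypothesis test for the slope coefficient:

H₀: β₁ = 0 (no linear relationship)
H₁: β₁ ≠ 0 (linear relationship exists)

Test statistic: t = β̂₁ / SE(β̂₁) = 0.2150 / 0.4239 = 0.5072

The p-value (0.6159) is the probability, under H₀, of a t-statistic at least as extreme as |t| = 0.5072 (two-sided, df = n − 2 = 28).

Decision rule: reject H₀ if p-value < α.
p-value = 0.6159 ≥ α = 0.10 → fail to reject H₀.

There is not sufficient evidence at the 10% significance level to conclude that a linear relationship exists between x and y.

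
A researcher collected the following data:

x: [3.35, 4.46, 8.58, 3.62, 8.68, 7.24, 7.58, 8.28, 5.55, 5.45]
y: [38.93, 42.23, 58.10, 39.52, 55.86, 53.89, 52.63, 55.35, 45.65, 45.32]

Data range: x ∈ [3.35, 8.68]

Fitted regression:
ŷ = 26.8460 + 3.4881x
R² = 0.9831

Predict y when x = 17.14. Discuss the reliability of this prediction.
ŷ = 86.6320, but this is extrapolation (above the data range [3.35, 8.68]) and may be unreliable.

Prediction calculation:
ŷ = 26.8460 + 3.4881 × 17.14
ŷ = 86.6320

Reliability:
- Data range: x ∈ [3.35, 8.68]
- Prediction point: x = 17.14 is 8.46 units above the observed range → this is EXTRAPOLATION, not interpolation

Why that matters here:
- There are no observations near this x to validate the fitted line there
- Real relationships often flatten, saturate, or turn nonlinear at extremes
- The linear relationship may not hold outside the observed range

A defensible statement: 'if the linear trend continued to x = 17.14, y would be about 86.6320' — the premise is untested.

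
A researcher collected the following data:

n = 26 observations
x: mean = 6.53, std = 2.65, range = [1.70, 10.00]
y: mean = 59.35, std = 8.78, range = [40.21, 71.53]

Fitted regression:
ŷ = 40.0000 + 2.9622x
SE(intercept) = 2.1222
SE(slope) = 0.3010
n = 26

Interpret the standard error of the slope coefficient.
SE(β̂₁) = 0.3010 is the estimated standard deviation of the slope estimate across repeated samples; relative to β̂₁ = 2.9622 that is 10.2%, a precise estimate.

SE(β̂₁) = 0.3010 says: if we drew many samples of n = 26 from the same population and refit each time, the fitted slopes would scatter with a standard deviation of roughly 0.3010 around the true β₁.

Relative precision:
- SE / |β̂₁| = 0.3010 / 2.9622 = 10.2%
- Rule of thumb (under 20%: precise; 20% to under 50%: moderately precise; 50% or more: imprecise) → precise

Link to interval estimation: a confidence interval for β₁ is β̂₁ ± t* × 0.3010, so SE sets the half-width per unit of t*.

What drives SE(β̂₁): more residual scatter → larger SE; larger n (here n = 26) → smaller SE.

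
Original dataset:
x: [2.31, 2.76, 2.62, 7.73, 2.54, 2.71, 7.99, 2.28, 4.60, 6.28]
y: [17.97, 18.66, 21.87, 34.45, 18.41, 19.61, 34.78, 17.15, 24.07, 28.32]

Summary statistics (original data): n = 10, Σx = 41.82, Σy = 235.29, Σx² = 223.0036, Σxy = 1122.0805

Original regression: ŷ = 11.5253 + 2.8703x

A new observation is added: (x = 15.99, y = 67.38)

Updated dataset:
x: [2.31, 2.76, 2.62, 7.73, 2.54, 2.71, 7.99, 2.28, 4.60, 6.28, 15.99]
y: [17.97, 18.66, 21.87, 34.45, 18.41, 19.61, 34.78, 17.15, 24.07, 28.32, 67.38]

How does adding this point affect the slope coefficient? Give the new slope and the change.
The slope changes from 2.8703 to 3.4816 (change of +0.6113, or +21.3%).

The new point has HIGH LEVERAGE: x = 15.99 is far from the original mean x̄ = 41.82/10 ≈ 4.18 (original range [2.28, 7.99]).

Step 1: Update the sums with the new point (n goes from 10 to 11)
Σx  = 41.82 + 15.99 = 57.81
Σy  = 235.29 + 67.38 = 302.67
Σx² = 223.0036 + 15.99² = 223.0036 + 255.6801 = 478.6837
Σxy = 1122.0805 + 15.99×67.38 = 1122.0805 + 1077.4062 = 2199.4867

Step 2: Recompute the slope with b₁ = (nΣxy − ΣxΣy) / (nΣx² − (Σx)²)
Numerator   = 11×2199.4867 − 57.81×302.67 = 24194.3537 − 17497.3527 = 6697.0010
Denominator = 11×478.6837 − 57.81² = 5265.5207 − 3341.9961 = 1923.5246
b₁(new) = 6697.0010 / 1923.5246 = 3.4816

(Same formula on the original sums: (10×1122.0805 − 41.82×235.29) / (10×223.0036 − 41.82²) = 1380.9772 / 481.1236 = 2.8703, matching the given fit.)

Step 3: Change in slope
Δβ₁ = 3.4816 − 2.8703 = +0.6113
Relative change = +0.6113 / 2.8703 × 100% = +21.3%
→ the slope increases when the point is added.

A high-leverage point only changes the slope if it is off the original line; here y = 67.38 is above the original trend, so the slope increases.
In practice: examine leverage (hᵢ) and Cook's distance rather than deleting it automatically; investigate whether it comes from the same population as the rest of the sample.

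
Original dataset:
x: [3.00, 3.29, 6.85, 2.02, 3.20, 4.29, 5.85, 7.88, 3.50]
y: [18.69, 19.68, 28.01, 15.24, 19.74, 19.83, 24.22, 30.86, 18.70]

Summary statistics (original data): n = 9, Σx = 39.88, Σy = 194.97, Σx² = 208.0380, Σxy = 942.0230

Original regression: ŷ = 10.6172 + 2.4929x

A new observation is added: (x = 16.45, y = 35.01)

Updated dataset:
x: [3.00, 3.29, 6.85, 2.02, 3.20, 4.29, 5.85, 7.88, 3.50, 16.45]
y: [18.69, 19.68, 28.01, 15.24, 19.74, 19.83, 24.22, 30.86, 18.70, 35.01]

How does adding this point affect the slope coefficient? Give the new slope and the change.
Adding the point moves β₁ from 2.4929 to 1.3789, i.e. it decreases by 1.1140 (-44.7%).

The new point has HIGH LEVERAGE: x = 16.45 is far from the original mean x̄ = 39.88/9 ≈ 4.43 (original range [2.02, 7.88]).

Step 1: Update the sums with the new point (n goes from 9 to 10)
Σx  = 39.88 + 16.45 = 56.33
Σy  = 194.97 + 35.01 = 229.98
Σx² = 208.0380 + 16.45² = 208.0380 + 270.6025 = 478.6405
Σxy = 942.0230 + 16.45×35.01 = 942.0230 + 575.9145 = 1517.9375

Step 2: Recompute the slope with b₁ = (nΣxy − ΣxΣy) / (nΣx² − (Σx)²)
Numerator   = 10×1517.9375 − 56.33×229.98 = 15179.3750 − 12954.7734 = 2224.6016
Denominator = 10×478.6405 − 56.33² = 4786.4050 − 3173.0689 = 1613.3361
b₁(new) = 2224.6016 / 1613.3361 = 1.3789

(Same formula on the original sums: (9×942.0230 − 39.88×194.97) / (9×208.0380 − 39.88²) = 702.8034 / 281.9276 = 2.4929, matching the given fit.)

Step 3: Change in slope
Δβ₁ = 1.3789 − 2.4929 = -1.1140
Relative change = -1.1140 / 2.4929 × 100% = -44.7%
→ the slope decreases when the point is added.

A high-leverage point only changes the slope if it is off the original line; here y = 35.01 is below the original trend, so the slope decreases.
In practice: check such a point for data-entry or measurement error; investigate whether it comes from the same population as the rest of the sample.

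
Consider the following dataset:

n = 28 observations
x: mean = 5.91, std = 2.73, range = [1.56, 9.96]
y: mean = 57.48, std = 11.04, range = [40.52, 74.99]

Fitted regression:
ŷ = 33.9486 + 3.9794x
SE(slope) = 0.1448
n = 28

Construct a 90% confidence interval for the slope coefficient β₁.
The 90% CI for β₁ is (3.7324, 4.2264)

Confidence interval for the slope:

The 90% CI for β₁ is: β̂₁ ± t*(α/2, n-2) × SE(β̂₁)

Step 1: Find critical t-value
- Confidence level = 0.9
- Degrees of freedom = n - 2 = 28 - 2 = 26
- t*(α/2, 26) = 1.7056

Step 2: Calculate margin of error
Margin = 1.7056 × 0.1448 = 0.2470

Step 3: Construct interval
CI = 3.9794 ± 0.2470
CI = (3.7324, 4.2264)

Interpretation: each one-unit increase in x is associated with a change in mean y of between 3.7324 and 4.2264, with 90% confidence.
Both endpoints are positive, so the data support a genuinely positive slope at this confidence level.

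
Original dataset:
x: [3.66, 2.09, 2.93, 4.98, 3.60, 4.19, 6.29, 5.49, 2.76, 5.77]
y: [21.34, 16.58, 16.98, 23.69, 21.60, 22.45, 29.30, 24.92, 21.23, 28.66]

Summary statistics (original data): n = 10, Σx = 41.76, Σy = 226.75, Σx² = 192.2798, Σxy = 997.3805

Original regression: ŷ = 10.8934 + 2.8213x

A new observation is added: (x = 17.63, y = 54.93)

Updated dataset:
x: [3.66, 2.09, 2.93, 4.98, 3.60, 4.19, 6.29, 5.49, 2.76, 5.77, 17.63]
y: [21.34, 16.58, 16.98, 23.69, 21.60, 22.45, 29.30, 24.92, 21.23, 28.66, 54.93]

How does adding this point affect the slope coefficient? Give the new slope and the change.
Adding the point moves β₁ from 2.8213 to 2.4390, i.e. it decreases by 0.3823 (-13.6%).

x = 17.63 lies well outside the original x-range [2.09, 6.29] (x̄ ≈ 4.18), so this observation has high leverage and can move the slope substantially.

Step 1: Update the sums with the new point (n goes from 10 to 11)
Σx  = 41.76 + 17.63 = 59.39
Σy  = 226.75 + 54.93 = 281.68
Σx² = 192.2798 + 17.63² = 192.2798 + 310.8169 = 503.0967
Σxy = 997.3805 + 17.63×54.93 = 997.3805 + 968.4159 = 1965.7964

Step 2: Recompute the slope with b₁ = (nΣxy − ΣxΣy) / (nΣx² − (Σx)²)
Numerator   = 11×1965.7964 − 59.39×281.68 = 21623.7604 − 16728.9752 = 4894.7852
Denominator = 11×503.0967 − 59.39² = 5534.0637 − 3527.1721 = 2006.8916
b₁(new) = 4894.7852 / 2006.8916 = 2.4390

(Same formula on the original sums: (10×997.3805 − 41.76×226.75) / (10×192.2798 − 41.76²) = 504.7250 / 178.9004 = 2.8213, matching the given fit.)

Step 3: Change in slope
Δβ₁ = 2.4390 − 2.8213 = -0.3823
Relative change = -0.3823 / 2.8213 × 100% = -13.6%
→ the slope decreases when the point is added.

A high-leverage point only changes the slope if it is off the original line; here y = 54.93 is below the original trend, so the slope decreases.
In practice: refit with and without it and report both if conclusions differ; investigate whether it comes from the same population as the rest of the sample.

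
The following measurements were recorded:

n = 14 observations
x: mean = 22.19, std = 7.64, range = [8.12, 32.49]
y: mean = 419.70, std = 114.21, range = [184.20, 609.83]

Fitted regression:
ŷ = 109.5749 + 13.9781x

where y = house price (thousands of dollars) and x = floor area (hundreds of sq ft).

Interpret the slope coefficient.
For each additional hundred sq ft of floor area, predicted house price increases by approximately 13.9781 thousand dollars.

The slope coefficient β₁ = 13.9781 represents the marginal effect of floor area on house price.

Interpretation:
- Floor area up by 1 hundred sq ft → predicted house price increases by 13.9781 thousand dollars
- This is a linear approximation: the same per-unit change is assumed across the whole observed x range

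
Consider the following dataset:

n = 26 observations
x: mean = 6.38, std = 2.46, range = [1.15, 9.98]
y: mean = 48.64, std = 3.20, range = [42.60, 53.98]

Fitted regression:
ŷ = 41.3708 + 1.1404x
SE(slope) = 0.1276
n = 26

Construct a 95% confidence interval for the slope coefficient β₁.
The 95% CI for β₁ is (0.8770, 1.4038)

Confidence interval for the slope:

The 95% CI for β₁ is: β̂₁ ± t*(α/2, n-2) × SE(β̂₁)

Step 1: Find critical t-value
- Confidence level = 0.95
- Degrees of freedom = n - 2 = 26 - 2 = 24
- t*(α/2, 24) = 2.0639

Step 2: Calculate margin of error
Margin = 2.0639 × 0.1276 = 0.2634

Step 3: Construct interval
CI = 1.1404 ± 0.2634
CI = (0.8770, 1.4038)

Interpretation: We are 95% confident that the true slope β₁ lies between 0.8770 and 1.4038.
Since 0 is outside the interval, a two-sided test at α = 0.05 would reject H₀: β₁ = 0.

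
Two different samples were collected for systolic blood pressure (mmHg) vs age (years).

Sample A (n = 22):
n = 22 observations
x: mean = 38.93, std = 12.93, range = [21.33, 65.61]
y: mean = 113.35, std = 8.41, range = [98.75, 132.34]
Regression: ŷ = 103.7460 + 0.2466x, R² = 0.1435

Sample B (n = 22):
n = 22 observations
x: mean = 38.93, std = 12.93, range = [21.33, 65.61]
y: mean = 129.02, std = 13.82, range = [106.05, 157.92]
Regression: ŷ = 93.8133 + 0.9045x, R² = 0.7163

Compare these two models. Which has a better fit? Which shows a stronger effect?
Model B has the better fit (R² = 0.7163 vs 0.1435). Model B shows the stronger effect (|β₁| = 0.9045 vs 0.2466).

Model Comparison:

Goodness of fit (R²):
- Model A: R² = 0.1435 → 14.35% of variance in blood pressure explained
- Model B: R² = 0.7163 → 71.63% of variance in blood pressure explained
- 0.7163 > 0.1435 → Model B has the better fit

Effect size (slope magnitude):
- Model A: β₁ = 0.2466 → predicted blood pressure rises 0.2466 mmHg per additional year of age
- Model B: β₁ = 0.9045 → predicted blood pressure rises 0.9045 mmHg per additional year of age
- |0.2466| < |0.9045| → Model B shows the stronger marginal effect

Note: R² measures how tightly points cluster around the line; β₁ measures how steep the line is — they answer different questions.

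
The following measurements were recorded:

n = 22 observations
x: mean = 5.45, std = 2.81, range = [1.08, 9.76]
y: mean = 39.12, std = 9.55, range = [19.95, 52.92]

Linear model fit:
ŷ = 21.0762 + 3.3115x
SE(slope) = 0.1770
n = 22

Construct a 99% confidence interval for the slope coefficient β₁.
The 99% CI for β₁ is (2.8079, 3.8151)

Confidence interval for the slope:

The 99% CI for β₁ is: β̂₁ ± t*(α/2, n-2) × SE(β̂₁)

Step 1: Find critical t-value
- Confidence level = 0.99
- Degrees of freedom = n - 2 = 22 - 2 = 20
- t*(α/2, 20) = 2.8453

Step 2: Calculate margin of error
Margin = 2.8453 × 0.1770 = 0.5036

Step 3: Construct interval
CI = 3.3115 ± 0.5036
CI = (2.8079, 3.8151)

Interpretation: each one-unit increase in x is associated with a change in mean y of between 2.8079 and 3.8151, with 99% confidence.
Since 0 is outside the interval, a two-sided test at α = 0.01 would reject H₀: β₁ = 0.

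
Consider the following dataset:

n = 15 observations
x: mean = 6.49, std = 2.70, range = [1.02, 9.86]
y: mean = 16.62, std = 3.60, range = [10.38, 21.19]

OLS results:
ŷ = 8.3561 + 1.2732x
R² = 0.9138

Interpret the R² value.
R² = 0.9138 means 91.38% of the variation in y is explained by the linear relationship with x. This indicates a strong fit.

R² = 1 − SS_res/SS_tot compares the residual scatter to the total scatter of y about its mean.

Here R² = 0.9138:
- Explained: 91.38% of the variation in y
- Unexplained (residual): 100% − 91.38% = 8.62%
- Rule of thumb (below 0.3 weak; 0.3 to below 0.7 moderate; 0.7 and above strong) → strong

Equivalently, for simple linear regression R² = r², so |r| = √0.9138 ≈ 0.9559.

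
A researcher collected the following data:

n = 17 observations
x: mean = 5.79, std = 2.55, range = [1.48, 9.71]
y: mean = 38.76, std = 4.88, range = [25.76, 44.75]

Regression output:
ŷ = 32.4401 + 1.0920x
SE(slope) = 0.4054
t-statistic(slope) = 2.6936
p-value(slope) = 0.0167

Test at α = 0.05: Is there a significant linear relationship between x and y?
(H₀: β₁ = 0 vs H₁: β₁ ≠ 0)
Since p-value = 0.0167 < α = 0.05, reject H₀ — the slope is significantly different from 0.

Hypothesis test for the slope coefficient:

H₀: β₁ = 0 (no linear relationship)
H₁: β₁ ≠ 0 (linear relationship exists)

Test statistic: t = β̂₁ / SE(β̂₁) = 1.0920 / 0.4054 = 2.6936

With df = 15, the two-sided p-value for |t| = 2.6936 is 0.0167.

Decision rule: reject H₀ if p-value < α.
p-value = 0.0167 < α = 0.05 → reject H₀.

At α = 0.05 the data do provide convincing evidence of a nonzero slope.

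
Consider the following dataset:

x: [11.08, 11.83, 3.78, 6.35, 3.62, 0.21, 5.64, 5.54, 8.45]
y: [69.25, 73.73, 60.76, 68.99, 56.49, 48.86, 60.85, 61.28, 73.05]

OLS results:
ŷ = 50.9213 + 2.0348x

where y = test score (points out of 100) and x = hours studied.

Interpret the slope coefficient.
For each additional hour of study time, predicted test score increases by approximately 2.0348 points.

The slope β₁ = 2.0348 gives the rate at which the fitted test score changes with study time.

Interpretation:
- Study time up by 1 hour → predicted test score increases by 2.0348 points
- The effect is assumed constant over the observed range of x (linearity)
- The sign (+) gives the direction; the magnitude 2.0348 gives the size of the effect per hour

(β₀ = 50.9213 is the fitted value at x = 0 and is not part of the slope interpretation.)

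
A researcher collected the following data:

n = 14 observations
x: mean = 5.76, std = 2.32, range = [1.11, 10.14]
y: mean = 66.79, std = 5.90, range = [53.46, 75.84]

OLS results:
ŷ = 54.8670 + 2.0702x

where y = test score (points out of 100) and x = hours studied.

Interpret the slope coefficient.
An increase of one hour in study time is associated with a 2.0702 points increase in predicted test score.

β₁ = 2.0702 is the change in predicted test score (points) per additional hour of study time.

Interpretation:
- Study time up by 1 hour → predicted test score increases by 2.0702 points
- The effect is assumed constant over the observed range of x (linearity)
- The sign (+) gives the direction; the magnitude 2.0702 gives the size of the effect per hour

The intercept β₀ = 54.8670 is the predicted test score when study time = 0; since the smallest observed x is 1.11, this is an extrapolation and mainly anchors the line.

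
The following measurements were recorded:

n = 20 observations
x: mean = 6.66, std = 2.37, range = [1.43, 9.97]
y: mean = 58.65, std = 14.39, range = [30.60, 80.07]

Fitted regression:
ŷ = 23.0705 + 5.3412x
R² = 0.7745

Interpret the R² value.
R² = 0.7745 means 77.45% of the variation in y is explained by the linear relationship with x. This indicates a strong fit.

The coefficient of determination R² is the fraction of the total variation in y that the fitted line accounts for.

Here R² = 0.7745:
- Explained: 77.45% of the variation in y
- Unexplained (residual): 100% − 77.45% = 22.55%
- Rule of thumb (below 0.3 weak; 0.3 to below 0.7 moderate; 0.7 and above strong) → strong

Note: R² says nothing about causation, and a high R² does not by itself mean the linear form is appropriate — check the residuals.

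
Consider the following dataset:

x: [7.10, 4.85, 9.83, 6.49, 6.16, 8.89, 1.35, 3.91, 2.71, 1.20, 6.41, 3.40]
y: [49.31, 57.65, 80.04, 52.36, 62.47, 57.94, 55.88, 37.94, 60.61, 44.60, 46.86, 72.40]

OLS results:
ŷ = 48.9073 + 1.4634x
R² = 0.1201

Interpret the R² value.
About 12.01% of the variability in y is accounted for by the regression on x (R² = 0.1201) — a weak linear fit.

R² = 1 − SS_res/SS_tot compares the residual scatter to the total scatter of y about its mean.

Here R² = 0.1201:
- Explained: 12.01% of the variation in y
- Unexplained (residual): 100% − 12.01% = 87.99%
- Rule of thumb (below 0.3 weak; 0.3 to below 0.7 moderate; 0.7 and above strong) → weak

Calculation: R² = 1 − (SS_res / SS_tot), where SS_res is the sum of squared residuals and SS_tot the total sum of squares.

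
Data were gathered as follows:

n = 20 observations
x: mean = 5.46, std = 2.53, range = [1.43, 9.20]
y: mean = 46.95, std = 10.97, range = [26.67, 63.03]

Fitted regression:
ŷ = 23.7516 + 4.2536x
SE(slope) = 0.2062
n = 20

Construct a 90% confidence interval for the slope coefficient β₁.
The 90% CI for β₁ is (3.8960, 4.6112)

Confidence interval for the slope:

The 90% CI for β₁ is: β̂₁ ± t*(α/2, n-2) × SE(β̂₁)

Step 1: Find critical t-value
- Confidence level = 0.9
- Degrees of freedom = n - 2 = 20 - 2 = 18
- t*(α/2, 18) = 1.7341

Step 2: Calculate margin of error
Margin = 1.7341 × 0.2062 = 0.3576

Step 3: Construct interval
CI = 4.2536 ± 0.3576
CI = (3.8960, 4.6112)

Interpretation: We are 90% confident that the true slope β₁ lies between 3.8960 and 4.6112.
Since 0 is outside the interval, a two-sided test at α = 0.10 would reject H₀: β₁ = 0.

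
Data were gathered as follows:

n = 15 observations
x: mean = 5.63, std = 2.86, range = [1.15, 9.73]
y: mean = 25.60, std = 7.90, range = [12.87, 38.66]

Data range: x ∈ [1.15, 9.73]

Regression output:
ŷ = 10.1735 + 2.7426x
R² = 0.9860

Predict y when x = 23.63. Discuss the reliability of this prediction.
The equation gives ŷ = 74.9811; however x = 23.63 is 13.90 units above the observed range, so this extrapolated value should not be trusted.

Prediction calculation:
ŷ = 10.1735 + 2.7426 × 23.63
ŷ = 74.9811

Reliability:
- Data range: x ∈ [1.15, 9.73]
- Prediction point: x = 23.63 is 13.90 units above the observed range → this is EXTRAPOLATION, not interpolation

Why that matters here:
- There are no observations near this x to validate the fitted line there
- Real relationships often flatten, saturate, or turn nonlinear at extremes
- R² describes fit only over the sampled x values; it says nothing about behaviour beyond them

The R² = 0.9860 only validates the fit within [1.15, 9.73]; treat ŷ = 74.9811 with caution.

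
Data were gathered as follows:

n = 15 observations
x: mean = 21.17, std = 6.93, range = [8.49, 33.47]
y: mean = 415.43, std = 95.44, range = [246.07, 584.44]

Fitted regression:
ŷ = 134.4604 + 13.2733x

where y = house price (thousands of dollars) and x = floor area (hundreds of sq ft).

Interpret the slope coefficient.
On average, house price is about 13.2733 thousand dollars higher for every extra hundred sq ft of floor area.

The slope β₁ = 13.2733 gives the rate at which the fitted house price changes with floor area.

Interpretation:
- Floor area up by 1 hundred sq ft → predicted house price increases by 13.2733 thousand dollars
- The effect is assumed constant over the observed range of x (linearity)

(β₀ = 134.4604 is the fitted value at x = 0 and is not part of the slope interpretation.)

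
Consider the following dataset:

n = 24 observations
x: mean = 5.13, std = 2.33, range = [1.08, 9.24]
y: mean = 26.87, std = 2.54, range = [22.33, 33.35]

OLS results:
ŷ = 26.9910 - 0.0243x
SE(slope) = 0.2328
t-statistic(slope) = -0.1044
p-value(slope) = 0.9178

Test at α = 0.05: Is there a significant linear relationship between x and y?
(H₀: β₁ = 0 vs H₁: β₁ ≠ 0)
p-value = 0.9178 ≥ α = 0.05, so we fail to reject H₀. The relationship is not significant.

Hypothesis test for the slope coefficient:

H₀: β₁ = 0 (no linear relationship)
H₁: β₁ ≠ 0 (linear relationship exists)

Test statistic: t = β̂₁ / SE(β̂₁) = -0.0243 / 0.2328 = -0.1044

With df = 22, the two-sided p-value for |t| = 0.1044 is 0.9178.

Decision rule: reject H₀ if p-value < α.
p-value = 0.9178 ≥ α = 0.05 → fail to reject H₀.

At α = 0.05 the data do not provide convincing evidence of a nonzero slope.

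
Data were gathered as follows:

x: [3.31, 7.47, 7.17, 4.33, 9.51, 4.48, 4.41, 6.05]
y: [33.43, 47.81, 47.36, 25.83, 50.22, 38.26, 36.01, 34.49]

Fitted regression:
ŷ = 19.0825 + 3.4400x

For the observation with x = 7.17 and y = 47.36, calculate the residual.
Residual = 3.6127

The residual is the difference between the actual value and the predicted value:

Residual = y - ŷ

Step 1: Calculate predicted value
ŷ = 19.0825 + 3.4400 × 7.17
ŷ = 43.7473

Step 2: Calculate residual
Residual = 47.36 - 43.7473
Residual = 3.6127

Sign check: y > ŷ, so the point is above the line and the fit underestimates here.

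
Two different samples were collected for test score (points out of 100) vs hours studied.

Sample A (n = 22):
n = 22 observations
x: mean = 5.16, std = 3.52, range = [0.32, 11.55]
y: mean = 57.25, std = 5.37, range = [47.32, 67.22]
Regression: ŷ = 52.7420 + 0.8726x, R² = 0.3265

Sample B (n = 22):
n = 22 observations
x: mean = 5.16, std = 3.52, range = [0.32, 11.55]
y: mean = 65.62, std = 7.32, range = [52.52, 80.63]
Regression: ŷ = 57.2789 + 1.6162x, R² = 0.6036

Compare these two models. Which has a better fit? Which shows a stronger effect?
Model B has the better fit (R² = 0.6036 vs 0.3265). Model B shows the stronger effect (|β₁| = 1.6162 vs 0.8726).

Model Comparison:

Which explains more variance? (R²)
- Model A: R² = 0.3265 → 32.65% of variance in test score explained
- Model B: R² = 0.6036 → 60.36% of variance in test score explained
- 0.6036 > 0.3265 → Model B has the better fit

Strength of effect — compare |β₁|:
- Model A: β₁ = 0.8726 → predicted test score rises 0.8726 points per additional hour of study time
- Model B: β₁ = 1.6162 → predicted test score rises 1.6162 points per additional hour of study time
- |0.8726| < |1.6162| → Model B shows the stronger marginal effect

Note: R² measures how tightly points cluster around the line; β₁ measures how steep the line is — they answer different questions.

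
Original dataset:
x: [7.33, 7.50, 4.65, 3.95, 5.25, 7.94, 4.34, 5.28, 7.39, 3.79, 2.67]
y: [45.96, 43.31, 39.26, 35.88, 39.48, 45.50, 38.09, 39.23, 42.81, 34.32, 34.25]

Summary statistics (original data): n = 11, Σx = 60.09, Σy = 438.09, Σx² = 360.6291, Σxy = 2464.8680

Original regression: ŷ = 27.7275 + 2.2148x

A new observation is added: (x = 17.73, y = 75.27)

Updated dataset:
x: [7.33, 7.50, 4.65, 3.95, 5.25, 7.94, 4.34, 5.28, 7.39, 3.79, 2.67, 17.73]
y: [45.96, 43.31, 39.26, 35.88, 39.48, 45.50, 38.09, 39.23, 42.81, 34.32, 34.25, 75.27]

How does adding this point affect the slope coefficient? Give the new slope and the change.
Adding the point moves β₁ from 2.2148 to 2.7611, i.e. it increases by 0.5463 (+24.7%).

x = 17.73 lies well outside the original x-range [2.67, 7.94] (x̄ ≈ 5.46), so this observation has high leverage and can move the slope substantially.

Step 1: Update the sums with the new point (n goes from 11 to 12)
Σx  = 60.09 + 17.73 = 77.82
Σy  = 438.09 + 75.27 = 513.36
Σx² = 360.6291 + 17.73² = 360.6291 + 314.3529 = 674.9820
Σxy = 2464.8680 + 17.73×75.27 = 2464.8680 + 1334.5371 = 3799.4051

Step 2: Recompute the slope with b₁ = (nΣxy − ΣxΣy) / (nΣx² − (Σx)²)
Numerator   = 12×3799.4051 − 77.82×513.36 = 45592.8612 − 39949.6752 = 5643.1860
Denominator = 12×674.9820 − 77.82² = 8099.7840 − 6055.9524 = 2043.8316
b₁(new) = 5643.1860 / 2043.8316 = 2.7611

(Same formula on the original sums: (11×2464.8680 − 60.09×438.09) / (11×360.6291 − 60.09²) = 788.7199 / 356.1120 = 2.2148, matching the given fit.)

Step 3: Change in slope
Δβ₁ = 2.7611 − 2.2148 = +0.5463
Relative change = +0.5463 / 2.2148 × 100% = +24.7%
→ the slope increases when the point is added.

Because the point sits above the extension of the original line at a high-leverage x, it tilts the fit up.
In practice: refit with and without it and report both if conclusions differ; examine leverage (hᵢ) and Cook's distance rather than deleting it automatically.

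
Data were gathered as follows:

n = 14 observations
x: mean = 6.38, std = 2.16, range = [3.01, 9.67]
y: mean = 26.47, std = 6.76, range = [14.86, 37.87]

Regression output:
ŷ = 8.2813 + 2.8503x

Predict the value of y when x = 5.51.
ŷ = 23.9865

x = 5.51 lies inside the observed range [3.01, 9.67], so the fitted equation applies directly:

ŷ = 8.2813 + 2.8503 × 5.51
ŷ = 8.2813 + 15.7052
ŷ = 23.9865

This is the fitted mean response at that x — an individual observation would come with a wider prediction interval.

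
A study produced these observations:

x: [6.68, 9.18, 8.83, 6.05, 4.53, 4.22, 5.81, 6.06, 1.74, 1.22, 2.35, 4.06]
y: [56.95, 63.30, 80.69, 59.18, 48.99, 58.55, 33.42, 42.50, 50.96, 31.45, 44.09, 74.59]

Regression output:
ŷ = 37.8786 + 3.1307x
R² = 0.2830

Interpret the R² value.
The model explains 28.30% of the variance in y (R² = 0.2830), leaving 71.70% unexplained; the fit is weak.

The coefficient of determination R² is the fraction of the total variation in y that the fitted line accounts for.

Here R² = 0.2830:
- Explained: 28.30% of the variation in y
- Unexplained (residual): 100% − 28.30% = 71.70%
- Rule of thumb (below 0.3 weak; 0.3 to below 0.7 moderate; 0.7 and above strong) → weak

Calculation: R² = 1 − (SS_res / SS_tot), where SS_res is the sum of squared residuals and SS_tot the total sum of squares.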